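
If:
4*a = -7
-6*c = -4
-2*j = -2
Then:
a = -7/4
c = 2/3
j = 1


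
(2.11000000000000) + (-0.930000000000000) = 1.18000000000000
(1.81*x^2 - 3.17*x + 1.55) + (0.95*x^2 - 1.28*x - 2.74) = 2.76*x^2 - 4.45*x - 1.19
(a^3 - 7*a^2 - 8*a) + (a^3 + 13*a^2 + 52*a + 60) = 2*a^3 + 6*a^2 + 44*a + 60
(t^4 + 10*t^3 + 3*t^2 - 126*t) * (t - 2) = t^5 + 8*t^4 - 17*t^3 - 132*t^2 + 252*t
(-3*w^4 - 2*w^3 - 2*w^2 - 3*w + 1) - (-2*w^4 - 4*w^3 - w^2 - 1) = -w^4 + 2*w^3 - w^2 - 3*w + 2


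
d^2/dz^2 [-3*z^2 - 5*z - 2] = -6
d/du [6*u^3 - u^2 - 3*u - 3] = 18*u^2 - 2*u - 3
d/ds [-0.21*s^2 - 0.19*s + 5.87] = -0.42*s - 0.19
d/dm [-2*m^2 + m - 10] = 1 - 4*m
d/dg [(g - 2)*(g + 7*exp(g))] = g + (g - 2)*(7*exp(g) + 1) + 7*exp(g)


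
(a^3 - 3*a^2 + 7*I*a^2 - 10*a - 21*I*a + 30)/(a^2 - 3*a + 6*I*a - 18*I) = (a^2 + 7*I*a - 10)/(a + 6*I)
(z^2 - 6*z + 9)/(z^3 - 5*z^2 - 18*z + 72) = (z - 3)/(z^2 - 2*z - 24)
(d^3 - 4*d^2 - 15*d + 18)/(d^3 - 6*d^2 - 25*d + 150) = (d^2 + 2*d - 3)/(d^2 - 25)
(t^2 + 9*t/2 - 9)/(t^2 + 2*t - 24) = (t - 3/2)/(t - 4)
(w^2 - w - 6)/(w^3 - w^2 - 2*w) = (-w^2 + w + 6)/(w*(-w^2 + w + 2))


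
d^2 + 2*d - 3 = (d - 1)*(d + 3)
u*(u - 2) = u^2 - 2*u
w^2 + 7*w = w*(w + 7)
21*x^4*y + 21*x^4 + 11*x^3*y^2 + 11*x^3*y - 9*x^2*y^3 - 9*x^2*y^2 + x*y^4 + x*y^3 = (-7*x + y)*(-3*x + y)*(x + y)*(x*y + x)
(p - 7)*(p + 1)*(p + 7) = p^3 + p^2 - 49*p - 49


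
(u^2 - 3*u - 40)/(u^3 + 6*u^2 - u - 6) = (u^2 - 3*u - 40)/(u^3 + 6*u^2 - u - 6)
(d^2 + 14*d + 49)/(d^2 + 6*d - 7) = (d + 7)/(d - 1)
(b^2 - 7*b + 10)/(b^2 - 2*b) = (b - 5)/b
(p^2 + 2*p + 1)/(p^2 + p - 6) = (p^2 + 2*p + 1)/(p^2 + p - 6)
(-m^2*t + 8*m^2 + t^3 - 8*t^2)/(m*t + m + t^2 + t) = (-m*t + 8*m + t^2 - 8*t)/(t + 1)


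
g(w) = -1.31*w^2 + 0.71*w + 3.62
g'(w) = 0.71 - 2.62*w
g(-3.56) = -15.51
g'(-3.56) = 10.04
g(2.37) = -2.06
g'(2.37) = -5.50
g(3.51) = -10.03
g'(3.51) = -8.49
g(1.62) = 1.33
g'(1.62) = -3.53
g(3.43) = -9.36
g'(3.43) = -8.28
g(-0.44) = 3.05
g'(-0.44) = 1.86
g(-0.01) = 3.61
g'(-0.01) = 0.74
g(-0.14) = 3.49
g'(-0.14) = 1.08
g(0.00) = 3.62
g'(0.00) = 0.71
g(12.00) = -176.50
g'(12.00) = -30.73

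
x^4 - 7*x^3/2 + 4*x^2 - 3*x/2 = x*(x - 3/2)*(x - 1)^2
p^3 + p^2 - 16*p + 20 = (p - 2)^2*(p + 5)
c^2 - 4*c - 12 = (c - 6)*(c + 2)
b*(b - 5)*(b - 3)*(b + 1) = b^4 - 7*b^3 + 7*b^2 + 15*b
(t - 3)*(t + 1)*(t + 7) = t^3 + 5*t^2 - 17*t - 21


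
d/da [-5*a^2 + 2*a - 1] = 2 - 10*a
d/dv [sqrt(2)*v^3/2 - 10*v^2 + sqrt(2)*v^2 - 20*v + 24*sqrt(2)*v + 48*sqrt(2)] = 3*sqrt(2)*v^2/2 - 20*v + 2*sqrt(2)*v - 20 + 24*sqrt(2)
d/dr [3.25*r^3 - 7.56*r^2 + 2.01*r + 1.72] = 9.75*r^2 - 15.12*r + 2.01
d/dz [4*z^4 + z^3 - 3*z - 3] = 16*z^3 + 3*z^2 - 3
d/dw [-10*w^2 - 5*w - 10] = -20*w - 5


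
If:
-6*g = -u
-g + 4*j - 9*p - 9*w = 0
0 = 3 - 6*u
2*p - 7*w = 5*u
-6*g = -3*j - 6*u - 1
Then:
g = 1/12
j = -7/6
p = -43/324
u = 1/2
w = -32/81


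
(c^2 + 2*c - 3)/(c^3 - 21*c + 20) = (c + 3)/(c^2 + c - 20)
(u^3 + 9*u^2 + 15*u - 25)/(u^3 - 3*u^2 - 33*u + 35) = (u + 5)/(u - 7)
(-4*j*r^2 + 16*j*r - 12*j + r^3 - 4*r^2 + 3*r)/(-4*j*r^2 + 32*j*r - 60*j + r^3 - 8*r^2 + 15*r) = (r - 1)/(r - 5)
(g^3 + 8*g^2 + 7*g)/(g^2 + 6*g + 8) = g*(g^2 + 8*g + 7)/(g^2 + 6*g + 8)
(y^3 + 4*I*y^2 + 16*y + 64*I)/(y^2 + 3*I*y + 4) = (y^2 + 16)/(y - I)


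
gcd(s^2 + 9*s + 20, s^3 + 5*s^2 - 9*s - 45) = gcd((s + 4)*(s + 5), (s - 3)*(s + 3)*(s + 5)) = s + 5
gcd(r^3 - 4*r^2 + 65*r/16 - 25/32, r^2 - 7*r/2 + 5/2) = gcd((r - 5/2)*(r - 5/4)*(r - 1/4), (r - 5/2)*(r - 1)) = r - 5/2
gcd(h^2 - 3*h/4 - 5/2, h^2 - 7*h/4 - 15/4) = h + 5/4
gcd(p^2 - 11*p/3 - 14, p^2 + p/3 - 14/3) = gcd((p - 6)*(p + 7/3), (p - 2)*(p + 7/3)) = p + 7/3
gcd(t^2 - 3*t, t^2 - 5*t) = t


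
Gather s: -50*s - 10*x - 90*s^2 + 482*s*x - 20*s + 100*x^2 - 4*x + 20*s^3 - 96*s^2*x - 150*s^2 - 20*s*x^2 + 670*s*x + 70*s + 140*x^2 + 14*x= 20*s^3 + s^2*(-96*x - 240) + s*(-20*x^2 + 1152*x) + 240*x^2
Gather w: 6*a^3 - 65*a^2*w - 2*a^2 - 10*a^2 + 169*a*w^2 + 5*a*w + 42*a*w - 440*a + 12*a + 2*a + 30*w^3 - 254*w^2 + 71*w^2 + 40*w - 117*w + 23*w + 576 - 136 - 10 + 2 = 6*a^3 - 12*a^2 - 426*a + 30*w^3 + w^2*(169*a - 183) + w*(-65*a^2 + 47*a - 54) + 432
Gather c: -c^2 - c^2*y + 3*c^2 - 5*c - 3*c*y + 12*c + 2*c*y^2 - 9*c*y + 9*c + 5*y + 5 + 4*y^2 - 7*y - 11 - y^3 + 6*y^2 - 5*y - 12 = c^2*(2 - y) + c*(2*y^2 - 12*y + 16) - y^3 + 10*y^2 - 7*y - 18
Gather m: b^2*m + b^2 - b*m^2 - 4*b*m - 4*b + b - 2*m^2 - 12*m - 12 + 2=b^2 - 3*b + m^2*(-b - 2) + m*(b^2 - 4*b - 12) - 10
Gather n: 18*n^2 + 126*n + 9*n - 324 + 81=18*n^2 + 135*n - 243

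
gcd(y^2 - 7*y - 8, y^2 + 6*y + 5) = y + 1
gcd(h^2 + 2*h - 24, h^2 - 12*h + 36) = 1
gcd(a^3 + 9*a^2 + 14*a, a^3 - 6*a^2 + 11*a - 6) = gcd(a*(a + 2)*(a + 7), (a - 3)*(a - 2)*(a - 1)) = 1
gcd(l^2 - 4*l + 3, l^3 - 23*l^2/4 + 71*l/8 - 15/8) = l - 3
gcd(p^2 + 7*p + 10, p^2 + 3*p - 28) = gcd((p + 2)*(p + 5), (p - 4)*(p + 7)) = 1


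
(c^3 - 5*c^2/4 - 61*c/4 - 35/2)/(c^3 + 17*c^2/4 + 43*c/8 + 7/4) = 2*(c - 5)/(2*c + 1)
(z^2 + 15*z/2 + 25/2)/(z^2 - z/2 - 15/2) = (z + 5)/(z - 3)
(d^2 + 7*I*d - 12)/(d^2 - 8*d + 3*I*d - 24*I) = (d + 4*I)/(d - 8)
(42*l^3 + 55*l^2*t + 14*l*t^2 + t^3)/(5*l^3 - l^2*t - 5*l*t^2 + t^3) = (42*l^2 + 13*l*t + t^2)/(5*l^2 - 6*l*t + t^2)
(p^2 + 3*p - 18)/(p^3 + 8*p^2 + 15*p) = (p^2 + 3*p - 18)/(p*(p^2 + 8*p + 15))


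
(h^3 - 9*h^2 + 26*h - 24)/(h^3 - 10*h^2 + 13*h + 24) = (h^2 - 6*h + 8)/(h^2 - 7*h - 8)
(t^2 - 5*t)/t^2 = (t - 5)/t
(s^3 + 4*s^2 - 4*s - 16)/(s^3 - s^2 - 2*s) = (s^2 + 6*s + 8)/(s*(s + 1))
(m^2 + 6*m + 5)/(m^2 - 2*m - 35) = (m + 1)/(m - 7)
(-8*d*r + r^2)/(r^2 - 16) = r*(-8*d + r)/(r^2 - 16)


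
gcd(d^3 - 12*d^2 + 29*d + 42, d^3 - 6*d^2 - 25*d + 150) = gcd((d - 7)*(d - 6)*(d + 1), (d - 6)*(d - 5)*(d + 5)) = d - 6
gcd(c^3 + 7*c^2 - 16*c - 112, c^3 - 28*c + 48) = c - 4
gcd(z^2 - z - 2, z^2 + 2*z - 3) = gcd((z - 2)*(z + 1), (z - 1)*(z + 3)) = 1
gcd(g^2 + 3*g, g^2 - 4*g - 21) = g + 3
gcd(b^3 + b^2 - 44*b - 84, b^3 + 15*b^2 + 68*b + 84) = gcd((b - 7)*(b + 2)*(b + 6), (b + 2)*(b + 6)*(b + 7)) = b^2 + 8*b + 12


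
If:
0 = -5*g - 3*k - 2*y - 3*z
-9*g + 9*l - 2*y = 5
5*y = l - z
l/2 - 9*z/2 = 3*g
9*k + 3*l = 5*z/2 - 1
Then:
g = 1073/5781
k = -161/423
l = 1498/1927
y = 314/1927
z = -72/1927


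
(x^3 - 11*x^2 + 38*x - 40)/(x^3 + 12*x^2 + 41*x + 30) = (x^3 - 11*x^2 + 38*x - 40)/(x^3 + 12*x^2 + 41*x + 30)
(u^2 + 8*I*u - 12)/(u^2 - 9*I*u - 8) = (-u^2 - 8*I*u + 12)/(-u^2 + 9*I*u + 8)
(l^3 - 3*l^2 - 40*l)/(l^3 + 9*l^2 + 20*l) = (l - 8)/(l + 4)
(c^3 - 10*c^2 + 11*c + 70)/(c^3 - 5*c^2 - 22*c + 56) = (c^2 - 3*c - 10)/(c^2 + 2*c - 8)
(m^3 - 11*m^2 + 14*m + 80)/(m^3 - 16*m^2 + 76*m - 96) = (m^2 - 3*m - 10)/(m^2 - 8*m + 12)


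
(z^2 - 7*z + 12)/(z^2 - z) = (z^2 - 7*z + 12)/(z*(z - 1))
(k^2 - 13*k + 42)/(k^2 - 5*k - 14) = (k - 6)/(k + 2)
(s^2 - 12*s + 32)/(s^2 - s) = (s^2 - 12*s + 32)/(s*(s - 1))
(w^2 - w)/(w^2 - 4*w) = (w - 1)/(w - 4)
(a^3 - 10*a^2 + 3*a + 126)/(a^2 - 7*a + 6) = (a^2 - 4*a - 21)/(a - 1)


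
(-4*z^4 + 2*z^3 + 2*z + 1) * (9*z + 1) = -36*z^5 + 14*z^4 + 2*z^3 + 18*z^2 + 11*z + 1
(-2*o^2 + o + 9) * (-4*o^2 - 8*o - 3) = 8*o^4 + 12*o^3 - 38*o^2 - 75*o - 27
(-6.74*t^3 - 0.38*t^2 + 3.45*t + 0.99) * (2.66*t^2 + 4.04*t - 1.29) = -17.9284*t^5 - 28.2404*t^4 + 16.3364*t^3 + 17.0616*t^2 - 0.450900000000001*t - 1.2771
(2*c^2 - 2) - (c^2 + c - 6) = c^2 - c + 4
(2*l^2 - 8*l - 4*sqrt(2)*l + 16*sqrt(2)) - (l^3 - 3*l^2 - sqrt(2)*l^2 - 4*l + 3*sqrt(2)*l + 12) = -l^3 + sqrt(2)*l^2 + 5*l^2 - 7*sqrt(2)*l - 4*l - 12 + 16*sqrt(2)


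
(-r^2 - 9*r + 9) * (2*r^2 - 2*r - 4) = -2*r^4 - 16*r^3 + 40*r^2 + 18*r - 36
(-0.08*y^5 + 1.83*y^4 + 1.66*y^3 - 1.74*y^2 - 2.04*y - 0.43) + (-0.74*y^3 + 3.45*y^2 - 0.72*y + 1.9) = -0.08*y^5 + 1.83*y^4 + 0.92*y^3 + 1.71*y^2 - 2.76*y + 1.47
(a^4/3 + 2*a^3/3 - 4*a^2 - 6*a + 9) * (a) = a^5/3 + 2*a^4/3 - 4*a^3 - 6*a^2 + 9*a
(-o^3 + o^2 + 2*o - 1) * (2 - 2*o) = 2*o^4 - 4*o^3 - 2*o^2 + 6*o - 2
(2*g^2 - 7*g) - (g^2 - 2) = g^2 - 7*g + 2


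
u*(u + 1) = u^2 + u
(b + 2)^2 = b^2 + 4*b + 4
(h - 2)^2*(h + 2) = h^3 - 2*h^2 - 4*h + 8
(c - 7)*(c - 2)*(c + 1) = c^3 - 8*c^2 + 5*c + 14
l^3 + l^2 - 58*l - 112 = (l - 8)*(l + 2)*(l + 7)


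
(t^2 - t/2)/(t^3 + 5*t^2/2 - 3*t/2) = 1/(t + 3)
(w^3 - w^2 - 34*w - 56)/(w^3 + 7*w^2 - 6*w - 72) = (w^2 - 5*w - 14)/(w^2 + 3*w - 18)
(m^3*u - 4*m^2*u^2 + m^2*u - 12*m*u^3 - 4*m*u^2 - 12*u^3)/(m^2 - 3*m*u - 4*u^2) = u*(-m^3 + 4*m^2*u - m^2 + 12*m*u^2 + 4*m*u + 12*u^2)/(-m^2 + 3*m*u + 4*u^2)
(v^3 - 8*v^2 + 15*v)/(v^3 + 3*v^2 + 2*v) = (v^2 - 8*v + 15)/(v^2 + 3*v + 2)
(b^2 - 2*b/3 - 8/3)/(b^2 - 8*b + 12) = (b + 4/3)/(b - 6)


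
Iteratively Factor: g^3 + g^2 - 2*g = (g)*(g^2 + g - 2) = g*(g + 2)*(g - 1)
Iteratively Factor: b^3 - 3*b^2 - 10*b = (b + 2)*(b^2 - 5*b) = (b - 5)*(b + 2)*(b)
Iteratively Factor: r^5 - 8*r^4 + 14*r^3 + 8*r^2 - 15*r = (r - 5)*(r^4 - 3*r^3 - r^2 + 3*r) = (r - 5)*(r - 1)*(r^3 - 2*r^2 - 3*r) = (r - 5)*(r - 1)*(r + 1)*(r^2 - 3*r) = r*(r - 5)*(r - 1)*(r + 1)*(r - 3)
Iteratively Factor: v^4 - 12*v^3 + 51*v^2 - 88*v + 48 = (v - 1)*(v^3 - 11*v^2 + 40*v - 48) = (v - 4)*(v - 1)*(v^2 - 7*v + 12) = (v - 4)*(v - 3)*(v - 1)*(v - 4)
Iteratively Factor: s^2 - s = (s)*(s - 1)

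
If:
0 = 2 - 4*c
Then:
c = 1/2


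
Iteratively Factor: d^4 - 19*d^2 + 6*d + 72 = (d - 3)*(d^3 + 3*d^2 - 10*d - 24) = (d - 3)*(d + 4)*(d^2 - d - 6) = (d - 3)*(d + 2)*(d + 4)*(d - 3)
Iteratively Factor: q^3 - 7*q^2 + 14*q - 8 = (q - 1)*(q^2 - 6*q + 8) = (q - 2)*(q - 1)*(q - 4)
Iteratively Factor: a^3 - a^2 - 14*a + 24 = (a - 2)*(a^2 + a - 12) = (a - 3)*(a - 2)*(a + 4)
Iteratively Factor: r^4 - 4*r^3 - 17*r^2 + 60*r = (r - 5)*(r^3 + r^2 - 12*r) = r*(r - 5)*(r^2 + r - 12) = r*(r - 5)*(r - 3)*(r + 4)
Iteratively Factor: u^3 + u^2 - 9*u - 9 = (u + 3)*(u^2 - 2*u - 3) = (u - 3)*(u + 3)*(u + 1)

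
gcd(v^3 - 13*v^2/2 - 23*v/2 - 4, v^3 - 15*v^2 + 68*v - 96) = v - 8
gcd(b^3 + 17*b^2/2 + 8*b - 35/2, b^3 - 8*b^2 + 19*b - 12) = b - 1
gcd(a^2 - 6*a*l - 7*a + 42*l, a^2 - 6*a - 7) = a - 7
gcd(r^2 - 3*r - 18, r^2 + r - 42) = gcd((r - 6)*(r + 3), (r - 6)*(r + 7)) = r - 6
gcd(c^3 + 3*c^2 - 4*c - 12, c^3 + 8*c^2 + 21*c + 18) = c^2 + 5*c + 6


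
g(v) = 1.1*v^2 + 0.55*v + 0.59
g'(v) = 2.2*v + 0.55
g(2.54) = 9.08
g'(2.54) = 6.14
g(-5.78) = 34.16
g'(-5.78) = -12.17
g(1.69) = 4.66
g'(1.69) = 4.27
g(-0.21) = 0.52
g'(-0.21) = 0.09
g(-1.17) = 1.45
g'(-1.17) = -2.02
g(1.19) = 2.80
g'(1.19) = 3.17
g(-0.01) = 0.58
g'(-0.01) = 0.53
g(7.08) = 59.62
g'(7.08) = 16.13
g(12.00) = 165.59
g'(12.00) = 26.95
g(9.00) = 94.64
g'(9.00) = 20.35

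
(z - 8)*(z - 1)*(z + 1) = z^3 - 8*z^2 - z + 8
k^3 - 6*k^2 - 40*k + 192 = (k - 8)*(k - 4)*(k + 6)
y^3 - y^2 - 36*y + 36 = (y - 6)*(y - 1)*(y + 6)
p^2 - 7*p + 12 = (p - 4)*(p - 3)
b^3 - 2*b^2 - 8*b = b*(b - 4)*(b + 2)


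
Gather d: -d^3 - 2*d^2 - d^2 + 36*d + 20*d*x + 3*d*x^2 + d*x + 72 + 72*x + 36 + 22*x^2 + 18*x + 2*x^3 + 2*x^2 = -d^3 - 3*d^2 + d*(3*x^2 + 21*x + 36) + 2*x^3 + 24*x^2 + 90*x + 108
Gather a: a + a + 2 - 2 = 2*a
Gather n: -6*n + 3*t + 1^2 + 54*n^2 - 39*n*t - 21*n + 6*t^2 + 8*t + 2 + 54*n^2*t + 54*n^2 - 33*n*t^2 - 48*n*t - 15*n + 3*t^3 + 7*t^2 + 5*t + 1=n^2*(54*t + 108) + n*(-33*t^2 - 87*t - 42) + 3*t^3 + 13*t^2 + 16*t + 4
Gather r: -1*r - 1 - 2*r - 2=-3*r - 3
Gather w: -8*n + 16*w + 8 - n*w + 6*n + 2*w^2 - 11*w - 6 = -2*n + 2*w^2 + w*(5 - n) + 2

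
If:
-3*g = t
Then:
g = -t/3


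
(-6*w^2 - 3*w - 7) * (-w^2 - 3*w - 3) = 6*w^4 + 21*w^3 + 34*w^2 + 30*w + 21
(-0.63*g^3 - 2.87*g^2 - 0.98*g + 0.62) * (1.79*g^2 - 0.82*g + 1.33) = -1.1277*g^5 - 4.6207*g^4 - 0.2387*g^3 - 1.9037*g^2 - 1.8118*g + 0.8246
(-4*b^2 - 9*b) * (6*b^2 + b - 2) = -24*b^4 - 58*b^3 - b^2 + 18*b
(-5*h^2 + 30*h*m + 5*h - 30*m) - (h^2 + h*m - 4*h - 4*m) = -6*h^2 + 29*h*m + 9*h - 26*m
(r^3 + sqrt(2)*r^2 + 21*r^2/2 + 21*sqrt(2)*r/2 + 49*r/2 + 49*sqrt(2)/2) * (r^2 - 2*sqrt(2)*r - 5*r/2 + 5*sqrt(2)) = r^5 - sqrt(2)*r^4 + 8*r^4 - 8*sqrt(2)*r^3 - 23*r^3/4 - 373*r^2/4 + 7*sqrt(2)*r^2/4 + 7*r + 245*sqrt(2)*r/4 + 245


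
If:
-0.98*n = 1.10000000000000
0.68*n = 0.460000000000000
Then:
No Solution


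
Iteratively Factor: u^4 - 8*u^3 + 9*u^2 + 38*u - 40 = (u + 2)*(u^3 - 10*u^2 + 29*u - 20) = (u - 1)*(u + 2)*(u^2 - 9*u + 20) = (u - 5)*(u - 1)*(u + 2)*(u - 4)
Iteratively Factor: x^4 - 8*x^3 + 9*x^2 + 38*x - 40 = (x - 1)*(x^3 - 7*x^2 + 2*x + 40) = (x - 5)*(x - 1)*(x^2 - 2*x - 8) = (x - 5)*(x - 1)*(x + 2)*(x - 4)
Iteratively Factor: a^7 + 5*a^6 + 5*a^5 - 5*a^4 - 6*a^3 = (a)*(a^6 + 5*a^5 + 5*a^4 - 5*a^3 - 6*a^2) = a^2*(a^5 + 5*a^4 + 5*a^3 - 5*a^2 - 6*a) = a^2*(a - 1)*(a^4 + 6*a^3 + 11*a^2 + 6*a) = a^2*(a - 1)*(a + 3)*(a^3 + 3*a^2 + 2*a) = a^2*(a - 1)*(a + 2)*(a + 3)*(a^2 + a) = a^2*(a - 1)*(a + 1)*(a + 2)*(a + 3)*(a)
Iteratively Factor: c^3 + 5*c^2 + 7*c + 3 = (c + 3)*(c^2 + 2*c + 1) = (c + 1)*(c + 3)*(c + 1)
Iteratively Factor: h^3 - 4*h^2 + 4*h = (h - 2)*(h^2 - 2*h) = h*(h - 2)*(h - 2)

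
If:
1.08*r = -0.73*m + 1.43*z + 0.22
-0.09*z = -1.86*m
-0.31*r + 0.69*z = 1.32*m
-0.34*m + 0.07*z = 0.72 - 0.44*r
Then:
No Solution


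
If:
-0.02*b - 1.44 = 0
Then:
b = -72.00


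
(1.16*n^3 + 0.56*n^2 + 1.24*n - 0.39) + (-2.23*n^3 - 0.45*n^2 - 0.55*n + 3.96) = -1.07*n^3 + 0.11*n^2 + 0.69*n + 3.57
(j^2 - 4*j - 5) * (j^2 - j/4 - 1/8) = j^4 - 17*j^3/4 - 33*j^2/8 + 7*j/4 + 5/8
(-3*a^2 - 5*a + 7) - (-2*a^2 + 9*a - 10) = -a^2 - 14*a + 17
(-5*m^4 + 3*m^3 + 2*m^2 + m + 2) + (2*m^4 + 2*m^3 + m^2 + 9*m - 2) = -3*m^4 + 5*m^3 + 3*m^2 + 10*m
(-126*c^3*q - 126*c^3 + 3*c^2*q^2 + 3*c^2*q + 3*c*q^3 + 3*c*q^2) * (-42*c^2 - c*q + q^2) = 5292*c^5*q + 5292*c^5 - 255*c^3*q^3 - 255*c^3*q^2 + 3*c*q^5 + 3*c*q^4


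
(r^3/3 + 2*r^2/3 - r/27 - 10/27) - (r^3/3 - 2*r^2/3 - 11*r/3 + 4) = 4*r^2/3 + 98*r/27 - 118/27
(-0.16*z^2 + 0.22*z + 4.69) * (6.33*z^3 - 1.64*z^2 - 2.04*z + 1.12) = -1.0128*z^5 + 1.655*z^4 + 29.6533*z^3 - 8.3196*z^2 - 9.3212*z + 5.2528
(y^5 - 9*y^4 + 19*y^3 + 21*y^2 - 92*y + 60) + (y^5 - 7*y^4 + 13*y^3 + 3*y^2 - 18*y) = 2*y^5 - 16*y^4 + 32*y^3 + 24*y^2 - 110*y + 60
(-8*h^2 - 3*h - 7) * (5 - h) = 8*h^3 - 37*h^2 - 8*h - 35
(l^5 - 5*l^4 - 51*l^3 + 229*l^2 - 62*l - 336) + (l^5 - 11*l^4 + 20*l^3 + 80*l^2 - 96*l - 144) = 2*l^5 - 16*l^4 - 31*l^3 + 309*l^2 - 158*l - 480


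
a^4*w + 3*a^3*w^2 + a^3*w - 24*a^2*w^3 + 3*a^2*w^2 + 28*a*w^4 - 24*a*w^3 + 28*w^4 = (a - 2*w)^2*(a + 7*w)*(a*w + w)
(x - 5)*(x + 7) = x^2 + 2*x - 35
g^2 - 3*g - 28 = (g - 7)*(g + 4)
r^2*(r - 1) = r^3 - r^2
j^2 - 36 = (j - 6)*(j + 6)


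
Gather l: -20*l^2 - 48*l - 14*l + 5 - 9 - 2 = -20*l^2 - 62*l - 6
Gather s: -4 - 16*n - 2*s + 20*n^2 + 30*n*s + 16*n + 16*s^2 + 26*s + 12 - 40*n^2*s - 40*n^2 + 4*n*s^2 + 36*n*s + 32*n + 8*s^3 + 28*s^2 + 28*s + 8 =-20*n^2 + 32*n + 8*s^3 + s^2*(4*n + 44) + s*(-40*n^2 + 66*n + 52) + 16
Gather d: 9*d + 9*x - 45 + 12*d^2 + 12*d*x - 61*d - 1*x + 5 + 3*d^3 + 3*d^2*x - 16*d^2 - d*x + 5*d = 3*d^3 + d^2*(3*x - 4) + d*(11*x - 47) + 8*x - 40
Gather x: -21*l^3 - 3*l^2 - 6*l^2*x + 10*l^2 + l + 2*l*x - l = -21*l^3 + 7*l^2 + x*(-6*l^2 + 2*l)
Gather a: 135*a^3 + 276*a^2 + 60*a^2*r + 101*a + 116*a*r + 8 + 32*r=135*a^3 + a^2*(60*r + 276) + a*(116*r + 101) + 32*r + 8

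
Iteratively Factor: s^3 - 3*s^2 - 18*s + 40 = (s - 2)*(s^2 - s - 20) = (s - 2)*(s + 4)*(s - 5)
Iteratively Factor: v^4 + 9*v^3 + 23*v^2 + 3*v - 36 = (v - 1)*(v^3 + 10*v^2 + 33*v + 36) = (v - 1)*(v + 3)*(v^2 + 7*v + 12) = (v - 1)*(v + 3)^2*(v + 4)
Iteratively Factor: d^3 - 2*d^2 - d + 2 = (d + 1)*(d^2 - 3*d + 2) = (d - 2)*(d + 1)*(d - 1)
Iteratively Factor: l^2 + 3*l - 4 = (l + 4)*(l - 1)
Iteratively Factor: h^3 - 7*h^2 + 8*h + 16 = (h + 1)*(h^2 - 8*h + 16) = (h - 4)*(h + 1)*(h - 4)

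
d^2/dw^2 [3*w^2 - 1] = 6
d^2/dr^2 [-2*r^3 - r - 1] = -12*r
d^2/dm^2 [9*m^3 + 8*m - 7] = 54*m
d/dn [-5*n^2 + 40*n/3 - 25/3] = 40/3 - 10*n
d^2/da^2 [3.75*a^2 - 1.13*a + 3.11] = 7.50000000000000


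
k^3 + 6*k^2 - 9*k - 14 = (k - 2)*(k + 1)*(k + 7)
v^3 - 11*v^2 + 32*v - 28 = (v - 7)*(v - 2)^2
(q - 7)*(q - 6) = q^2 - 13*q + 42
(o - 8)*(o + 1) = o^2 - 7*o - 8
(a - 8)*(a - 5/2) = a^2 - 21*a/2 + 20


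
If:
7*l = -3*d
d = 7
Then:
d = 7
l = -3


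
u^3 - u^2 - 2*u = u*(u - 2)*(u + 1)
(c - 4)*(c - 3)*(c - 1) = c^3 - 8*c^2 + 19*c - 12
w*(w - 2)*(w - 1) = w^3 - 3*w^2 + 2*w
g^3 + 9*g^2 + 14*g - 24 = (g - 1)*(g + 4)*(g + 6)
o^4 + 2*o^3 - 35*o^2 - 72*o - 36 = (o - 6)*(o + 1)^2*(o + 6)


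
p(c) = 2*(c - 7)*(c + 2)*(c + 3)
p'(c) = 2*(c - 7)*(c + 2) + 2*(c - 7)*(c + 3) + 2*(c + 2)*(c + 3)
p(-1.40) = -16.13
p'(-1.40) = -35.04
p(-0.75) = -43.59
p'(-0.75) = -48.62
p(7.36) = 69.82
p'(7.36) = 208.14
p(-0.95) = -34.22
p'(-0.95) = -44.98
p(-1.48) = -13.41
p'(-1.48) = -33.02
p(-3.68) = -24.40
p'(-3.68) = 52.69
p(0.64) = -122.23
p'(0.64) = -60.66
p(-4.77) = -115.41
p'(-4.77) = 116.68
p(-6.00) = -312.00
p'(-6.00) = 206.00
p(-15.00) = -6864.00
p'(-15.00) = 1412.00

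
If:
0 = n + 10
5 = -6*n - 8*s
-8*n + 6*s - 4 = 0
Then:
No Solution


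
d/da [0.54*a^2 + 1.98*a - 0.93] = 1.08*a + 1.98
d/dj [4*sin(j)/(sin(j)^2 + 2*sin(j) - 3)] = 4*(cos(j)^2 - 4)*cos(j)/((sin(j) - 1)^2*(sin(j) + 3)^2)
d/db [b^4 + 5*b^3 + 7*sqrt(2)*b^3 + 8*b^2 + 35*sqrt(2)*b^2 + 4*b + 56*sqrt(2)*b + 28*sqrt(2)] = 4*b^3 + 15*b^2 + 21*sqrt(2)*b^2 + 16*b + 70*sqrt(2)*b + 4 + 56*sqrt(2)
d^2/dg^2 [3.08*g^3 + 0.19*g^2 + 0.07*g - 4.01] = 18.48*g + 0.38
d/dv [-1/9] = 0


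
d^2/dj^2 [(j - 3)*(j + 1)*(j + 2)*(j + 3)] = 12*j^2 + 18*j - 14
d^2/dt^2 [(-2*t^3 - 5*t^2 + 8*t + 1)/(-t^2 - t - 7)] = 2*(-25*t^3 - 66*t^2 + 459*t + 307)/(t^6 + 3*t^5 + 24*t^4 + 43*t^3 + 168*t^2 + 147*t + 343)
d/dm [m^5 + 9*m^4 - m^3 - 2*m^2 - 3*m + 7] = 5*m^4 + 36*m^3 - 3*m^2 - 4*m - 3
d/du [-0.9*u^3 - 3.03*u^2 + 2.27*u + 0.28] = -2.7*u^2 - 6.06*u + 2.27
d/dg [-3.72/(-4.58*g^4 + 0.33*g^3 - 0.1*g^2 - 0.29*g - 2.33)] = (-68.1504*g^3 + 3.6828*g^2 - 0.744*g - 1.0788)/(4.58*g^4 - 0.33*g^3 + 0.1*g^2 + 0.29*g + 2.33)^2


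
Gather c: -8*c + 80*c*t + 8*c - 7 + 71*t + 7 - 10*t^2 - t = 80*c*t - 10*t^2 + 70*t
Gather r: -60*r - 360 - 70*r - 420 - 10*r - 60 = -140*r - 840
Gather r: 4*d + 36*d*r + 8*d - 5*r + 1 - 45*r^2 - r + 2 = 12*d - 45*r^2 + r*(36*d - 6) + 3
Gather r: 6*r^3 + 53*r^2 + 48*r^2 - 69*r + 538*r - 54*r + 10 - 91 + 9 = 6*r^3 + 101*r^2 + 415*r - 72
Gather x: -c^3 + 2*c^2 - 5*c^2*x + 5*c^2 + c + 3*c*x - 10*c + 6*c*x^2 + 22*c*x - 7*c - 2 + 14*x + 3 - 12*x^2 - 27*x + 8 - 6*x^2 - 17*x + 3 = -c^3 + 7*c^2 - 16*c + x^2*(6*c - 18) + x*(-5*c^2 + 25*c - 30) + 12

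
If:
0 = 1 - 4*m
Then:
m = 1/4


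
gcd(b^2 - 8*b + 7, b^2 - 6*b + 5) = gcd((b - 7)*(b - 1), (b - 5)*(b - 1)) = b - 1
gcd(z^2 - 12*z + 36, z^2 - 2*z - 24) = z - 6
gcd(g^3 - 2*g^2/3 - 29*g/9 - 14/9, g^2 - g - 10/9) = g + 2/3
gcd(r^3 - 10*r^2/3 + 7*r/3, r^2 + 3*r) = r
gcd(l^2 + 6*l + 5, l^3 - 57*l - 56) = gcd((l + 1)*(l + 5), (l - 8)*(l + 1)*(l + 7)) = l + 1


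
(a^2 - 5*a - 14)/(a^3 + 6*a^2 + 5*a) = (a^2 - 5*a - 14)/(a*(a^2 + 6*a + 5))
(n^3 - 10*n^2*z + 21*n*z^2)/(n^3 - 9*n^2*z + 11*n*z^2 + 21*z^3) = n/(n + z)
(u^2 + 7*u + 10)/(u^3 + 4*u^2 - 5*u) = (u + 2)/(u*(u - 1))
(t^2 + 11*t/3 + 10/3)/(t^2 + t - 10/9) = 3*(t + 2)/(3*t - 2)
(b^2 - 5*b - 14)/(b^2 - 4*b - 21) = (b + 2)/(b + 3)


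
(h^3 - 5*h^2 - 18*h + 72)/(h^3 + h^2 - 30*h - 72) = (h - 3)/(h + 3)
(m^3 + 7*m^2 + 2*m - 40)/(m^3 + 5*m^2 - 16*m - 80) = (m - 2)/(m - 4)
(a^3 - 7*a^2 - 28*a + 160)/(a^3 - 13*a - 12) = (a^2 - 3*a - 40)/(a^2 + 4*a + 3)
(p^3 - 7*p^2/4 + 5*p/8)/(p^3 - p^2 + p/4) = (4*p - 5)/(2*(2*p - 1))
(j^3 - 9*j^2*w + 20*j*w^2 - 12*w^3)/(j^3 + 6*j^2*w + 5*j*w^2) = (j^3 - 9*j^2*w + 20*j*w^2 - 12*w^3)/(j*(j^2 + 6*j*w + 5*w^2))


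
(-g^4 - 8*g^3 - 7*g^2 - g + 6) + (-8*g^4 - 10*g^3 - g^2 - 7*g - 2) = -9*g^4 - 18*g^3 - 8*g^2 - 8*g + 4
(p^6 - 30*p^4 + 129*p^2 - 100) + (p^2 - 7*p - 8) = p^6 - 30*p^4 + 130*p^2 - 7*p - 108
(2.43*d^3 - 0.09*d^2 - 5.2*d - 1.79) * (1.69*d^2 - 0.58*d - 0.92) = 4.1067*d^5 - 1.5615*d^4 - 10.9714*d^3 + 0.0737000000000001*d^2 + 5.8222*d + 1.6468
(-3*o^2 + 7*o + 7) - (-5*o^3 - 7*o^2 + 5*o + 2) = 5*o^3 + 4*o^2 + 2*o + 5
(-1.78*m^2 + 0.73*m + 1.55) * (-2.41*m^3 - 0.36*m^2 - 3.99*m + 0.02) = 4.2898*m^5 - 1.1185*m^4 + 3.1039*m^3 - 3.5063*m^2 - 6.1699*m + 0.031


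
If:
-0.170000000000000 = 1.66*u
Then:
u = -0.10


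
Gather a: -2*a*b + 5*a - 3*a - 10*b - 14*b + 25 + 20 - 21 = a*(2 - 2*b) - 24*b + 24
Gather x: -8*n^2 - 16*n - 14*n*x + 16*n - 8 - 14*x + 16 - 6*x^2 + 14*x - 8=-8*n^2 - 14*n*x - 6*x^2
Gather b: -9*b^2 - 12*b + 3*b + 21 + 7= -9*b^2 - 9*b + 28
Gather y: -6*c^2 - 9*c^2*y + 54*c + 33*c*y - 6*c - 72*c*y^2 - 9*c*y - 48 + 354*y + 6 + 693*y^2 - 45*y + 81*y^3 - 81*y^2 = -6*c^2 + 48*c + 81*y^3 + y^2*(612 - 72*c) + y*(-9*c^2 + 24*c + 309) - 42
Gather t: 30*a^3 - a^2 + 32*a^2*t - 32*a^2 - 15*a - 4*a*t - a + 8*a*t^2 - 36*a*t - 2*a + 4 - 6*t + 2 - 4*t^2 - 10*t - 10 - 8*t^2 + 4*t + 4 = 30*a^3 - 33*a^2 - 18*a + t^2*(8*a - 12) + t*(32*a^2 - 40*a - 12)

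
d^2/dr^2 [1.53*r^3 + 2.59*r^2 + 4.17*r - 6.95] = 9.18*r + 5.18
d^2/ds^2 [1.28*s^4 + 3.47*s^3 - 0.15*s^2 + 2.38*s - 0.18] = 15.36*s^2 + 20.82*s - 0.3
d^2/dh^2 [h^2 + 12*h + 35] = 2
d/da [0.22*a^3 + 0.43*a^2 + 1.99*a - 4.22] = 0.66*a^2 + 0.86*a + 1.99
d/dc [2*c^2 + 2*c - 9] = 4*c + 2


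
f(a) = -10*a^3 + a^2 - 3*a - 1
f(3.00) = -271.00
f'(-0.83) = -25.33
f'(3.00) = -267.00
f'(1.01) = -31.58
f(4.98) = -1226.20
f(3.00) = -271.00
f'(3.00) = -267.00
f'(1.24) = -46.65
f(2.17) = -104.98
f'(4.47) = -593.49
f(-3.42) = 420.97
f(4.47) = -887.58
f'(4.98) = -737.05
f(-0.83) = 7.90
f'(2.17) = -139.93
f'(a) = -30*a^2 + 2*a - 3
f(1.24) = -22.25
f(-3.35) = 396.23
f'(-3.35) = -346.38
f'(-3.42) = -360.73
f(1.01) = -13.31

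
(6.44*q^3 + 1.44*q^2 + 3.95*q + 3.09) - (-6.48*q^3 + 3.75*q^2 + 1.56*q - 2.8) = 12.92*q^3 - 2.31*q^2 + 2.39*q + 5.89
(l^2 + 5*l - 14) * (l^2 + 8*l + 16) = l^4 + 13*l^3 + 42*l^2 - 32*l - 224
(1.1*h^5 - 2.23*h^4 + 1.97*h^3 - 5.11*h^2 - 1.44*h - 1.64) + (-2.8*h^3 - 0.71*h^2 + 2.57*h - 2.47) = 1.1*h^5 - 2.23*h^4 - 0.83*h^3 - 5.82*h^2 + 1.13*h - 4.11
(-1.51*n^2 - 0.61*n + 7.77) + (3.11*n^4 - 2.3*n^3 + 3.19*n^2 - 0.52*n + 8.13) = 3.11*n^4 - 2.3*n^3 + 1.68*n^2 - 1.13*n + 15.9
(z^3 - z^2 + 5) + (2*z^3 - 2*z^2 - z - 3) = 3*z^3 - 3*z^2 - z + 2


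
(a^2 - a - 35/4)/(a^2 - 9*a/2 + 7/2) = (a + 5/2)/(a - 1)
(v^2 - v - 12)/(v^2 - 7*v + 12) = (v + 3)/(v - 3)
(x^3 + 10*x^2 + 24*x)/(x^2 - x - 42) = x*(x + 4)/(x - 7)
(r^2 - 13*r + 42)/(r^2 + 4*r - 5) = (r^2 - 13*r + 42)/(r^2 + 4*r - 5)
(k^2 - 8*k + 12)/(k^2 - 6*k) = (k - 2)/k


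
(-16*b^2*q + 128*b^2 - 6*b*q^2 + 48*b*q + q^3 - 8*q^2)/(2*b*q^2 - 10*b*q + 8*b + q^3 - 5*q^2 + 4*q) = (-8*b*q + 64*b + q^2 - 8*q)/(q^2 - 5*q + 4)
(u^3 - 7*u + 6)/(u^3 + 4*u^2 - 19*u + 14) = (u + 3)/(u + 7)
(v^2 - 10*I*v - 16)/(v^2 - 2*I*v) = (v - 8*I)/v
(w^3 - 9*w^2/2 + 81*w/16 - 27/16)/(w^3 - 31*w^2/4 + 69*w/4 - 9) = (w - 3/4)/(w - 4)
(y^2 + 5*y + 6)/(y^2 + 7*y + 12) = (y + 2)/(y + 4)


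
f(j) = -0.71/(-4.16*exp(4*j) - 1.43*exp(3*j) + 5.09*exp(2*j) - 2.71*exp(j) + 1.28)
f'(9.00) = 0.00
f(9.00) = 0.00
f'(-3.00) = -0.06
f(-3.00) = -0.61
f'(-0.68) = -0.52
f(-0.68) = -0.94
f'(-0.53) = -1.54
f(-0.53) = -1.08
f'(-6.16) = -0.00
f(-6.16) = -0.56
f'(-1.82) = -0.15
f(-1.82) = -0.74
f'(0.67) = -0.05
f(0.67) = 0.01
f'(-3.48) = -0.04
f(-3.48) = -0.59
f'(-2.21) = -0.12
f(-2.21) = -0.68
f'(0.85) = -0.02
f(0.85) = 0.01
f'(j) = -0.71*(16.64*exp(4*j) + 4.29*exp(3*j) - 10.18*exp(2*j) + 2.71*exp(j))/(-4.16*exp(4*j) - 1.43*exp(3*j) + 5.09*exp(2*j) - 2.71*exp(j) + 1.28)^2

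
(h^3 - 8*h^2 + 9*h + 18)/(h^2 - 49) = (h^3 - 8*h^2 + 9*h + 18)/(h^2 - 49)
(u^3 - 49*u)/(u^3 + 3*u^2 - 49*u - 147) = u/(u + 3)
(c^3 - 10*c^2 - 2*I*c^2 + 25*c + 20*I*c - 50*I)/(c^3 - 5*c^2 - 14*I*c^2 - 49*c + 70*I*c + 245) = (c^2 - c*(5 + 2*I) + 10*I)/(c^2 - 14*I*c - 49)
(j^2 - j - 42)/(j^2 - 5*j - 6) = (-j^2 + j + 42)/(-j^2 + 5*j + 6)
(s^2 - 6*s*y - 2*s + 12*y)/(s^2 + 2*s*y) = (s^2 - 6*s*y - 2*s + 12*y)/(s*(s + 2*y))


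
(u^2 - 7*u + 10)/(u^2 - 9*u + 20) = (u - 2)/(u - 4)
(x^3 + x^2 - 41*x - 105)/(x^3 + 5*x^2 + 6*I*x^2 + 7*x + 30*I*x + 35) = (x^2 - 4*x - 21)/(x^2 + 6*I*x + 7)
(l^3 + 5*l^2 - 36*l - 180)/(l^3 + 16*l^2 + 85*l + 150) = (l - 6)/(l + 5)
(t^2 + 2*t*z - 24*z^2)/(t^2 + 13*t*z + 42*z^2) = (t - 4*z)/(t + 7*z)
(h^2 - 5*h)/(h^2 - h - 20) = h/(h + 4)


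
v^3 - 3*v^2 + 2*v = v*(v - 2)*(v - 1)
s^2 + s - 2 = (s - 1)*(s + 2)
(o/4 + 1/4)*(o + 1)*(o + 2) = o^3/4 + o^2 + 5*o/4 + 1/2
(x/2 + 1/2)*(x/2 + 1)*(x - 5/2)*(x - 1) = x^4/4 - x^3/8 - 3*x^2/2 + x/8 + 5/4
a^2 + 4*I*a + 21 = (a - 3*I)*(a + 7*I)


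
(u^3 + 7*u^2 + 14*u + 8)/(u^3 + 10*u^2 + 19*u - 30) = (u^3 + 7*u^2 + 14*u + 8)/(u^3 + 10*u^2 + 19*u - 30)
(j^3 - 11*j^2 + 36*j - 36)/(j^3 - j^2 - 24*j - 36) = (j^2 - 5*j + 6)/(j^2 + 5*j + 6)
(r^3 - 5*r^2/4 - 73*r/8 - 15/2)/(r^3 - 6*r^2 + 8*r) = (8*r^2 + 22*r + 15)/(8*r*(r - 2))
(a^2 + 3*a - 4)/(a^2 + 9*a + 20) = (a - 1)/(a + 5)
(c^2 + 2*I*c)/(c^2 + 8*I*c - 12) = c/(c + 6*I)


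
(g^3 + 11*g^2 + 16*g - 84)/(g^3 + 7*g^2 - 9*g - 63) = (g^2 + 4*g - 12)/(g^2 - 9)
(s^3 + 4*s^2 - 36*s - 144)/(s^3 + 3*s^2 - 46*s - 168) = (s - 6)/(s - 7)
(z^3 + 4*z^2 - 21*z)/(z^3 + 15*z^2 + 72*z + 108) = z*(z^2 + 4*z - 21)/(z^3 + 15*z^2 + 72*z + 108)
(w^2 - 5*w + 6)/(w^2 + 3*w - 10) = (w - 3)/(w + 5)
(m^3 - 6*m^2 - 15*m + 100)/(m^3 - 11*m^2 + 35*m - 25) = (m + 4)/(m - 1)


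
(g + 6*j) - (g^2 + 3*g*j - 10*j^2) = -g^2 - 3*g*j + g + 10*j^2 + 6*j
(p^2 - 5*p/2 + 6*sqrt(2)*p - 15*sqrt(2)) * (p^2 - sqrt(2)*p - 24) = p^4 - 5*p^3/2 + 5*sqrt(2)*p^3 - 36*p^2 - 25*sqrt(2)*p^2/2 - 144*sqrt(2)*p + 90*p + 360*sqrt(2)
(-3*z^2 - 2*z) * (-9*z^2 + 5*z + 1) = 27*z^4 + 3*z^3 - 13*z^2 - 2*z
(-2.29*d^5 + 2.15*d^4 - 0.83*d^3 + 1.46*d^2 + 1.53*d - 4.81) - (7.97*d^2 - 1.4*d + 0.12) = -2.29*d^5 + 2.15*d^4 - 0.83*d^3 - 6.51*d^2 + 2.93*d - 4.93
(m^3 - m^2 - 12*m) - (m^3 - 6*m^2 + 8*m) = 5*m^2 - 20*m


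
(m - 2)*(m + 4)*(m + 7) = m^3 + 9*m^2 + 6*m - 56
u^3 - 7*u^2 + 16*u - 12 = (u - 3)*(u - 2)^2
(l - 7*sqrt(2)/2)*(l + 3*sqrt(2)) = l^2 - sqrt(2)*l/2 - 21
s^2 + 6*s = s*(s + 6)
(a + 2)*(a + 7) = a^2 + 9*a + 14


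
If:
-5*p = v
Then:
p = -v/5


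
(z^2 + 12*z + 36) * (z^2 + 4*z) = z^4 + 16*z^3 + 84*z^2 + 144*z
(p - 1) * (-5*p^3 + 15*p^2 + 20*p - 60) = -5*p^4 + 20*p^3 + 5*p^2 - 80*p + 60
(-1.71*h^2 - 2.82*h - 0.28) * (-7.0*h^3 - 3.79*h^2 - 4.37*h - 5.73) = 11.97*h^5 + 26.2209*h^4 + 20.1205*h^3 + 23.1829*h^2 + 17.3822*h + 1.6044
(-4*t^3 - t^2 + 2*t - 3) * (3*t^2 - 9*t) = -12*t^5 + 33*t^4 + 15*t^3 - 27*t^2 + 27*t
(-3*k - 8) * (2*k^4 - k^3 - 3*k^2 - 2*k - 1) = -6*k^5 - 13*k^4 + 17*k^3 + 30*k^2 + 19*k + 8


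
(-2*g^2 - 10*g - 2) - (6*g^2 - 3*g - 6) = -8*g^2 - 7*g + 4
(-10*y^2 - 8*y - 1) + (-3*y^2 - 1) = -13*y^2 - 8*y - 2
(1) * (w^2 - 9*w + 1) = w^2 - 9*w + 1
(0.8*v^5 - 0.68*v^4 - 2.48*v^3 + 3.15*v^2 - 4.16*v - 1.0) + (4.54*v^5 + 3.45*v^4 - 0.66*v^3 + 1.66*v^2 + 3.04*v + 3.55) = 5.34*v^5 + 2.77*v^4 - 3.14*v^3 + 4.81*v^2 - 1.12*v + 2.55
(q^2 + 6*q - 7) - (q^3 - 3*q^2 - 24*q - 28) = -q^3 + 4*q^2 + 30*q + 21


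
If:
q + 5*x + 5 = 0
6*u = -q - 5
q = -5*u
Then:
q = 25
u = -5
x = -6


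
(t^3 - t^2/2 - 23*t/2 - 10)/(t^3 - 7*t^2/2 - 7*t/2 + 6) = (2*t^2 + 7*t + 5)/(2*t^2 + t - 3)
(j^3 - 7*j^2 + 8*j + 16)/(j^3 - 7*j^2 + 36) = (j^3 - 7*j^2 + 8*j + 16)/(j^3 - 7*j^2 + 36)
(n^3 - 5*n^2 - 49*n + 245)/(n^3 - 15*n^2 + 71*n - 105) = (n + 7)/(n - 3)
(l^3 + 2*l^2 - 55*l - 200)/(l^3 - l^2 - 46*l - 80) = (l + 5)/(l + 2)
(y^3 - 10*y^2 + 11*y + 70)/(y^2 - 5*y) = y - 5 - 14/y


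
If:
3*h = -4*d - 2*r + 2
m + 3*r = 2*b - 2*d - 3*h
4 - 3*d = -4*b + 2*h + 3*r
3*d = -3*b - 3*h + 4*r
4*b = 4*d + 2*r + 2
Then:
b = -71/103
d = -133/103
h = 232/103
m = -635/103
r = 21/103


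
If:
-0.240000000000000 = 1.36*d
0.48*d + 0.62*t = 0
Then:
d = -0.18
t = 0.14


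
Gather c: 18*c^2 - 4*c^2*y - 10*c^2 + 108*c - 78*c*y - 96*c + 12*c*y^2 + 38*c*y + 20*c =c^2*(8 - 4*y) + c*(12*y^2 - 40*y + 32)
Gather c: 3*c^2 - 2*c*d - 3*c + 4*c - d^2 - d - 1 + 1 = 3*c^2 + c*(1 - 2*d) - d^2 - d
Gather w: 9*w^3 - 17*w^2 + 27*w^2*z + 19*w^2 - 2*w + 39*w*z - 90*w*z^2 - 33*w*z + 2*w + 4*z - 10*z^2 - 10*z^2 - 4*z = 9*w^3 + w^2*(27*z + 2) + w*(-90*z^2 + 6*z) - 20*z^2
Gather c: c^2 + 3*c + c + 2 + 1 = c^2 + 4*c + 3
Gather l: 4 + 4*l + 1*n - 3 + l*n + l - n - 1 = l*(n + 5)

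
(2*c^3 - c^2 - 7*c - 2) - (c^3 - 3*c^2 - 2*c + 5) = c^3 + 2*c^2 - 5*c - 7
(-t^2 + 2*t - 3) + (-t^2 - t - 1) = -2*t^2 + t - 4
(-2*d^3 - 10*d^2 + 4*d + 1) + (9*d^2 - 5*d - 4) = -2*d^3 - d^2 - d - 3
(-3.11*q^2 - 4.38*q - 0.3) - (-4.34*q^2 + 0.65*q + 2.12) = 1.23*q^2 - 5.03*q - 2.42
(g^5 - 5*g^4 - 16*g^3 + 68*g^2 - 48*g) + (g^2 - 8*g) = g^5 - 5*g^4 - 16*g^3 + 69*g^2 - 56*g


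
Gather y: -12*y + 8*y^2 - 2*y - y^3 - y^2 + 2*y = -y^3 + 7*y^2 - 12*y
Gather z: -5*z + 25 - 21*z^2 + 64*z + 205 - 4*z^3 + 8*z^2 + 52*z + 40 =-4*z^3 - 13*z^2 + 111*z + 270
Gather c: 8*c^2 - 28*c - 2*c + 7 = 8*c^2 - 30*c + 7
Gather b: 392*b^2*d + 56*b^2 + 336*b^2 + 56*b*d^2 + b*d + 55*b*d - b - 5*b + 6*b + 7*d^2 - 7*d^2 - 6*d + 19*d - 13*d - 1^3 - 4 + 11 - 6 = b^2*(392*d + 392) + b*(56*d^2 + 56*d)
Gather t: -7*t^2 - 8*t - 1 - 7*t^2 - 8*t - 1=-14*t^2 - 16*t - 2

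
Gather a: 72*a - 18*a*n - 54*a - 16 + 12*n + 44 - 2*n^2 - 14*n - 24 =a*(18 - 18*n) - 2*n^2 - 2*n + 4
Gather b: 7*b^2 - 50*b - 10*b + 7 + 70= 7*b^2 - 60*b + 77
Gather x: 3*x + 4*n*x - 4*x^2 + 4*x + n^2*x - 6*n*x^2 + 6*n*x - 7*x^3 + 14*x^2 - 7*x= -7*x^3 + x^2*(10 - 6*n) + x*(n^2 + 10*n)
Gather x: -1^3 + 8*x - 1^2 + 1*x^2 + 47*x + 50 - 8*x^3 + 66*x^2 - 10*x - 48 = -8*x^3 + 67*x^2 + 45*x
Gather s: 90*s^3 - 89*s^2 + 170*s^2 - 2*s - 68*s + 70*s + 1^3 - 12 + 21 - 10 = 90*s^3 + 81*s^2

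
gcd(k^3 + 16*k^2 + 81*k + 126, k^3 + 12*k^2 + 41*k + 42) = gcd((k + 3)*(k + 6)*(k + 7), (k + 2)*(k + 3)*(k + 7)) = k^2 + 10*k + 21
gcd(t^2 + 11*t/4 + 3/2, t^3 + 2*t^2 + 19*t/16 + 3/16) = t + 3/4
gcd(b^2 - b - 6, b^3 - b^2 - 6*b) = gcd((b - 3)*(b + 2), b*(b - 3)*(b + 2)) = b^2 - b - 6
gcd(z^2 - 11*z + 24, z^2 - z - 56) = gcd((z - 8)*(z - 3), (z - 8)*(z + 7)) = z - 8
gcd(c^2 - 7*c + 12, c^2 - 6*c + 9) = c - 3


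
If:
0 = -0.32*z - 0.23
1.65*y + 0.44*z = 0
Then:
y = 0.19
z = -0.72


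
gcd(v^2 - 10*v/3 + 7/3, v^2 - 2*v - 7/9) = v - 7/3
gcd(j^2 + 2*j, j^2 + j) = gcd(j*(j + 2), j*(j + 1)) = j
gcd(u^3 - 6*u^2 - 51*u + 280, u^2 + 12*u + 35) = u + 7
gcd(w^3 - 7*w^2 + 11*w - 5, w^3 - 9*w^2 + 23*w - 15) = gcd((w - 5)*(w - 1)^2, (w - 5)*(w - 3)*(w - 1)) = w^2 - 6*w + 5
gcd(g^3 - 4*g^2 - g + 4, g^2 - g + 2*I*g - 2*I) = g - 1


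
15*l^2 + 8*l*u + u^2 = (3*l + u)*(5*l + u)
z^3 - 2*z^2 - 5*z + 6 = (z - 3)*(z - 1)*(z + 2)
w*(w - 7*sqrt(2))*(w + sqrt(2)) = w^3 - 6*sqrt(2)*w^2 - 14*w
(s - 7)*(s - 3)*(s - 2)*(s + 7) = s^4 - 5*s^3 - 43*s^2 + 245*s - 294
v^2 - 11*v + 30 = (v - 6)*(v - 5)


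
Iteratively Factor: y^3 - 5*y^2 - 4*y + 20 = (y + 2)*(y^2 - 7*y + 10) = (y - 5)*(y + 2)*(y - 2)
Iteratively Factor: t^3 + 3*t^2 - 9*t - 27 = (t + 3)*(t^2 - 9) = (t - 3)*(t + 3)*(t + 3)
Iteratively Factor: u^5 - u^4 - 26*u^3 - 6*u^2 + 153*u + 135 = (u - 3)*(u^4 + 2*u^3 - 20*u^2 - 66*u - 45) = (u - 5)*(u - 3)*(u^3 + 7*u^2 + 15*u + 9) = (u - 5)*(u - 3)*(u + 3)*(u^2 + 4*u + 3) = (u - 5)*(u - 3)*(u + 1)*(u + 3)*(u + 3)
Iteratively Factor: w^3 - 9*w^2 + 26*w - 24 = (w - 2)*(w^2 - 7*w + 12) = (w - 3)*(w - 2)*(w - 4)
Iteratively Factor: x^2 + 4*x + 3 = (x + 1)*(x + 3)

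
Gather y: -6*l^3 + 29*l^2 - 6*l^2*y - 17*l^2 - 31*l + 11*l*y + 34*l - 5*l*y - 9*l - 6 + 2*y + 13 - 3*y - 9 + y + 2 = -6*l^3 + 12*l^2 - 6*l + y*(-6*l^2 + 6*l)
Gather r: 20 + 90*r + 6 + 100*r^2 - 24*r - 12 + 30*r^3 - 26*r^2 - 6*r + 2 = 30*r^3 + 74*r^2 + 60*r + 16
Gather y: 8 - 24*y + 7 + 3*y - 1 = 14 - 21*y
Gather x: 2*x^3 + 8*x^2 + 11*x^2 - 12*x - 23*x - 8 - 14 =2*x^3 + 19*x^2 - 35*x - 22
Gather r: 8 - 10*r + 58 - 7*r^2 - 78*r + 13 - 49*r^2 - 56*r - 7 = -56*r^2 - 144*r + 72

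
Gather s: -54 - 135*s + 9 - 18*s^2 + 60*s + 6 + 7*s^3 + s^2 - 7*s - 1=7*s^3 - 17*s^2 - 82*s - 40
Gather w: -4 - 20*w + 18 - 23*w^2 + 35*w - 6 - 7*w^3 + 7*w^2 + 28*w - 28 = -7*w^3 - 16*w^2 + 43*w - 20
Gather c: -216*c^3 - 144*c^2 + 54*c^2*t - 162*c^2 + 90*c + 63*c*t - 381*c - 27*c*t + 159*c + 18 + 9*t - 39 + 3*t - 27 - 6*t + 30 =-216*c^3 + c^2*(54*t - 306) + c*(36*t - 132) + 6*t - 18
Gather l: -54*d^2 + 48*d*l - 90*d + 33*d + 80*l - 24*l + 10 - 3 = -54*d^2 - 57*d + l*(48*d + 56) + 7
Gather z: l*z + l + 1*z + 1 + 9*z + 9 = l + z*(l + 10) + 10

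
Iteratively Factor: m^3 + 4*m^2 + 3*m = (m + 3)*(m^2 + m) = m*(m + 3)*(m + 1)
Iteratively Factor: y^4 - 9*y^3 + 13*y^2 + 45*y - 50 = (y - 5)*(y^3 - 4*y^2 - 7*y + 10) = (y - 5)*(y - 1)*(y^2 - 3*y - 10) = (y - 5)*(y - 1)*(y + 2)*(y - 5)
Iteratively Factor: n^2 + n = (n + 1)*(n)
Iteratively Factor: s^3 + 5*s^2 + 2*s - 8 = (s + 2)*(s^2 + 3*s - 4) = (s - 1)*(s + 2)*(s + 4)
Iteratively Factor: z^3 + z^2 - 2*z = (z)*(z^2 + z - 2) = z*(z + 2)*(z - 1)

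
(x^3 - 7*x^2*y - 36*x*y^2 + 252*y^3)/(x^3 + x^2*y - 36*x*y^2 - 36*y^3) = (x - 7*y)/(x + y)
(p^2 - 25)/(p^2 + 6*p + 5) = (p - 5)/(p + 1)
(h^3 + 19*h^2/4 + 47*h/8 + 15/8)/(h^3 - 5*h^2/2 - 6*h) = (8*h^3 + 38*h^2 + 47*h + 15)/(4*h*(2*h^2 - 5*h - 12))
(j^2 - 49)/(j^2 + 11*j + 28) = (j - 7)/(j + 4)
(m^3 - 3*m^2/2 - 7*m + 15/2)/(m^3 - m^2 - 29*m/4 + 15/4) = 2*(m - 1)/(2*m - 1)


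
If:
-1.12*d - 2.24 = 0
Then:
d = -2.00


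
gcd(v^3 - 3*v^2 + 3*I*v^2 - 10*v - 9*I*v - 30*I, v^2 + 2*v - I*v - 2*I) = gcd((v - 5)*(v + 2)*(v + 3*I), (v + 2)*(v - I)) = v + 2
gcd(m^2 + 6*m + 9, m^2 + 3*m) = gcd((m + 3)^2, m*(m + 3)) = m + 3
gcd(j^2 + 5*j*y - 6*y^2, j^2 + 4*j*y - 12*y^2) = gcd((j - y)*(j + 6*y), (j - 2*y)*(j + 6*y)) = j + 6*y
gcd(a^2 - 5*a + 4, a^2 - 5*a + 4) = a^2 - 5*a + 4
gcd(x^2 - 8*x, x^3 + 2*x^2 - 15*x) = x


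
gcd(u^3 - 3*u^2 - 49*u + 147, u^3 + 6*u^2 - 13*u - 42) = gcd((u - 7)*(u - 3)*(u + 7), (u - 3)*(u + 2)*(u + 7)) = u^2 + 4*u - 21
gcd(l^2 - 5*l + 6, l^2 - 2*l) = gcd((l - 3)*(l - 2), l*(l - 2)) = l - 2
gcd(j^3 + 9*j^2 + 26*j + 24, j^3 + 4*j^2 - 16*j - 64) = j + 4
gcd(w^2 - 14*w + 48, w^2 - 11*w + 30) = w - 6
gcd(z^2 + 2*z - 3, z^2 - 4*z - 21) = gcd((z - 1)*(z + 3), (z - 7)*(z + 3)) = z + 3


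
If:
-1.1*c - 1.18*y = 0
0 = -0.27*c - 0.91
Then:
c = -3.37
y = 3.14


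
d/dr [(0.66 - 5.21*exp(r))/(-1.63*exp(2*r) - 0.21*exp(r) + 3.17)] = (-8.4923*exp(2*r) + 2.1516*exp(r) - 16.3771)*exp(r)/(2.6569*exp(4*r) + 0.6846*exp(3*r) - 10.2901*exp(2*r) - 1.3314*exp(r) + 10.0489)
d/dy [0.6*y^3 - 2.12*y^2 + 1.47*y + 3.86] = 1.8*y^2 - 4.24*y + 1.47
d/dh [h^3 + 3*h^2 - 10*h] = 3*h^2 + 6*h - 10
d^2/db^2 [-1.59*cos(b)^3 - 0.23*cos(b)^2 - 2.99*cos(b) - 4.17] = 4.1825*cos(b) + 0.46*cos(2*b) + 3.5775*cos(3*b)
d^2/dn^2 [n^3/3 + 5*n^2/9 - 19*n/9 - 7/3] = 2*n + 10/9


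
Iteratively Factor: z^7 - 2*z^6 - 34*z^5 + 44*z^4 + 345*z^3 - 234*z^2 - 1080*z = (z + 3)*(z^6 - 5*z^5 - 19*z^4 + 101*z^3 + 42*z^2 - 360*z) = (z + 2)*(z + 3)*(z^5 - 7*z^4 - 5*z^3 + 111*z^2 - 180*z) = (z - 5)*(z + 2)*(z + 3)*(z^4 - 2*z^3 - 15*z^2 + 36*z) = z*(z - 5)*(z + 2)*(z + 3)*(z^3 - 2*z^2 - 15*z + 36) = z*(z - 5)*(z + 2)*(z + 3)*(z + 4)*(z^2 - 6*z + 9) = z*(z - 5)*(z - 3)*(z + 2)*(z + 3)*(z + 4)*(z - 3)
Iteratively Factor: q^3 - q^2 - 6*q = (q)*(q^2 - q - 6) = q*(q + 2)*(q - 3)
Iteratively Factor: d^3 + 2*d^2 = (d + 2)*(d^2) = d*(d + 2)*(d)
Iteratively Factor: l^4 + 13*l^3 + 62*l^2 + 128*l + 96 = (l + 4)*(l^3 + 9*l^2 + 26*l + 24) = (l + 2)*(l + 4)*(l^2 + 7*l + 12) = (l + 2)*(l + 3)*(l + 4)*(l + 4)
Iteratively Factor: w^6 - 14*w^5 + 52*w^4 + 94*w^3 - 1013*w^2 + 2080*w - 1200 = (w - 5)*(w^5 - 9*w^4 + 7*w^3 + 129*w^2 - 368*w + 240) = (w - 5)*(w - 3)*(w^4 - 6*w^3 - 11*w^2 + 96*w - 80) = (w - 5)*(w - 3)*(w + 4)*(w^3 - 10*w^2 + 29*w - 20) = (w - 5)^2*(w - 3)*(w + 4)*(w^2 - 5*w + 4) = (w - 5)^2*(w - 3)*(w - 1)*(w + 4)*(w - 4)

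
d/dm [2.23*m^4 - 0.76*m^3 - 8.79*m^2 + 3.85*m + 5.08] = 8.92*m^3 - 2.28*m^2 - 17.58*m + 3.85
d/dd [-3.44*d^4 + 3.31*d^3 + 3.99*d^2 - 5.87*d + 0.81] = -13.76*d^3 + 9.93*d^2 + 7.98*d - 5.87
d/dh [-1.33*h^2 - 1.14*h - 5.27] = -2.66*h - 1.14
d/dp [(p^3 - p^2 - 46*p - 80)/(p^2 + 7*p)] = (p^4 + 14*p^3 + 39*p^2 + 160*p + 560)/(p^2*(p^2 + 14*p + 49))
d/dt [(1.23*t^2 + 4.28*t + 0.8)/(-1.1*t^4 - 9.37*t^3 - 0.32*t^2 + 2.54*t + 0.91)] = (2.706*t^5 + 25.6491*t^4 + 83.7272*t^3 + 26.9818*t^2 + 2.7506*t + 1.8628)/(1.21*t^8 + 20.614*t^7 + 88.5009*t^6 + 0.408799999999998*t^5 - 49.4992*t^4 - 18.679*t^3 + 5.8692*t^2 + 4.6228*t + 0.8281)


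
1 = 1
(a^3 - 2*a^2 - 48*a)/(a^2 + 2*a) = (a^2 - 2*a - 48)/(a + 2)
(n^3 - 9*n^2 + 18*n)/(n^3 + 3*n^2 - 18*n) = (n - 6)/(n + 6)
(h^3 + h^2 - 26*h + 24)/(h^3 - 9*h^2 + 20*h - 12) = (h^2 + 2*h - 24)/(h^2 - 8*h + 12)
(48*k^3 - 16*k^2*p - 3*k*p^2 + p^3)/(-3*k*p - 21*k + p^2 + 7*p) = (-16*k^2 + p^2)/(p + 7)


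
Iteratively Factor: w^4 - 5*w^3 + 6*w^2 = (w)*(w^3 - 5*w^2 + 6*w) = w*(w - 3)*(w^2 - 2*w) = w*(w - 3)*(w - 2)*(w)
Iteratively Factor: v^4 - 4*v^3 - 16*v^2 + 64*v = (v)*(v^3 - 4*v^2 - 16*v + 64) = v*(v - 4)*(v^2 - 16) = v*(v - 4)*(v + 4)*(v - 4)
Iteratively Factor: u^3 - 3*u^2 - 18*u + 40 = (u - 2)*(u^2 - u - 20) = (u - 2)*(u + 4)*(u - 5)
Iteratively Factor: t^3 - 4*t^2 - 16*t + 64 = (t - 4)*(t^2 - 16) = (t - 4)*(t + 4)*(t - 4)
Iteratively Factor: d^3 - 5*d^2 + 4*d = (d)*(d^2 - 5*d + 4) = d*(d - 4)*(d - 1)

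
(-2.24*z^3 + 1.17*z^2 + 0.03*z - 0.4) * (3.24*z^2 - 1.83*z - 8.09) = -7.2576*z^5 + 7.89*z^4 + 16.0777*z^3 - 10.8162*z^2 + 0.4893*z + 3.236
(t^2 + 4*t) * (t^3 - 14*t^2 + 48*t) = t^5 - 10*t^4 - 8*t^3 + 192*t^2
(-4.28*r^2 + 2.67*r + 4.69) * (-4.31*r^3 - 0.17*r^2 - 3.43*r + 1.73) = 18.4468*r^5 - 10.7801*r^4 - 5.9874*r^3 - 17.3598*r^2 - 11.4676*r + 8.1137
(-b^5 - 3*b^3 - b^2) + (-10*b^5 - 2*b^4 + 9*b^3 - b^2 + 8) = -11*b^5 - 2*b^4 + 6*b^3 - 2*b^2 + 8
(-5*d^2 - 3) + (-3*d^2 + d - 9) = -8*d^2 + d - 12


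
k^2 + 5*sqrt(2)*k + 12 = (k + 2*sqrt(2))*(k + 3*sqrt(2))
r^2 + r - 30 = (r - 5)*(r + 6)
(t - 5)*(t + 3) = t^2 - 2*t - 15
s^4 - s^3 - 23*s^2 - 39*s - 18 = (s - 6)*(s + 1)^2*(s + 3)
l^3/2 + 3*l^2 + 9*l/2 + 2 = (l/2 + 1/2)*(l + 1)*(l + 4)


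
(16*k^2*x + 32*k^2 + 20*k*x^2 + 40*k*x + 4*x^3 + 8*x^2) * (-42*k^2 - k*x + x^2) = -672*k^4*x - 1344*k^4 - 856*k^3*x^2 - 1712*k^3*x - 172*k^2*x^3 - 344*k^2*x^2 + 16*k*x^4 + 32*k*x^3 + 4*x^5 + 8*x^4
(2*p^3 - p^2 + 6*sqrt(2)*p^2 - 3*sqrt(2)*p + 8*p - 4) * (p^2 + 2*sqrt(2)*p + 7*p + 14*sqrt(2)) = 2*p^5 + 13*p^4 + 10*sqrt(2)*p^4 + 25*p^3 + 65*sqrt(2)*p^3 - 19*sqrt(2)*p^2 + 208*p^2 - 112*p + 104*sqrt(2)*p - 56*sqrt(2)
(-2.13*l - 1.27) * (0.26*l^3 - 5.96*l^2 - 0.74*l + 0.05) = -0.5538*l^4 + 12.3646*l^3 + 9.1454*l^2 + 0.8333*l - 0.0635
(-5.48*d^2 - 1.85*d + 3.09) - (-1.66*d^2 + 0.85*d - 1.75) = -3.82*d^2 - 2.7*d + 4.84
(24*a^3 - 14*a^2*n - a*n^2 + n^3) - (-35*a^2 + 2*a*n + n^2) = 24*a^3 - 14*a^2*n + 35*a^2 - a*n^2 - 2*a*n + n^3 - n^2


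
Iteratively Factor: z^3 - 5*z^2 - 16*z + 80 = (z - 4)*(z^2 - z - 20) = (z - 4)*(z + 4)*(z - 5)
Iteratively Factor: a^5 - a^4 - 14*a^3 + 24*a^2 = (a - 2)*(a^4 + a^3 - 12*a^2) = (a - 2)*(a + 4)*(a^3 - 3*a^2) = (a - 3)*(a - 2)*(a + 4)*(a^2) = a*(a - 3)*(a - 2)*(a + 4)*(a)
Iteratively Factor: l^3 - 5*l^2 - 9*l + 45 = (l - 5)*(l^2 - 9) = (l - 5)*(l - 3)*(l + 3)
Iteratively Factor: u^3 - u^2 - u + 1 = (u - 1)*(u^2 - 1) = (u - 1)^2*(u + 1)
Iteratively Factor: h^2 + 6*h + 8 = (h + 4)*(h + 2)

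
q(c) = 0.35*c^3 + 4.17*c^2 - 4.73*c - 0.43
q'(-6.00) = -16.97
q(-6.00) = 102.47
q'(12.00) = 246.55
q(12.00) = 1148.09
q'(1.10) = 5.71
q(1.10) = -0.12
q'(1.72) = 12.72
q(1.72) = 5.55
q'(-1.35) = -14.08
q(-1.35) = 12.69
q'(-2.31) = -18.39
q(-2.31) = 28.43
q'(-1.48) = -14.77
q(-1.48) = 14.57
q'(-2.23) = -18.11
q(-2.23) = 26.97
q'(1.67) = 12.13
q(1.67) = 4.93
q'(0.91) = 3.73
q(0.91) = -1.02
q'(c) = 1.05*c^2 + 8.34*c - 4.73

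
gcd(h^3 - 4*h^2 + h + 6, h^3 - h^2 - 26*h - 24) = h + 1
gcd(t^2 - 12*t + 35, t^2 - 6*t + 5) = t - 5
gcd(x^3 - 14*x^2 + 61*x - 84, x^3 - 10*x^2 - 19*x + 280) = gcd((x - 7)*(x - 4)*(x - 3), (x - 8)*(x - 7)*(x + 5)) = x - 7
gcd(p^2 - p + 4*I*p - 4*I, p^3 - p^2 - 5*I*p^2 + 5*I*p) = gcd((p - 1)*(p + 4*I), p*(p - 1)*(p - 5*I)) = p - 1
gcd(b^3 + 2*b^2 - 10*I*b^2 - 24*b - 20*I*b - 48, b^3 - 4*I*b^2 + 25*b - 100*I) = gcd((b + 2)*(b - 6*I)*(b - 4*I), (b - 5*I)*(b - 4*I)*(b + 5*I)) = b - 4*I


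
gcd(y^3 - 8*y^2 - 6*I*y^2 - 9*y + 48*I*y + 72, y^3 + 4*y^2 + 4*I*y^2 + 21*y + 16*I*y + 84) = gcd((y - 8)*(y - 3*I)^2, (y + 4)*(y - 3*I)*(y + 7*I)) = y - 3*I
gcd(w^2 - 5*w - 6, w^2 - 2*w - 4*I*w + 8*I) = 1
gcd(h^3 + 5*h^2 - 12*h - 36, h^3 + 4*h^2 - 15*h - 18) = h^2 + 3*h - 18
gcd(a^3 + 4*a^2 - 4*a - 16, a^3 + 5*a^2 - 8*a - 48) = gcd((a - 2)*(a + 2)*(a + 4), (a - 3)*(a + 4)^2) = a + 4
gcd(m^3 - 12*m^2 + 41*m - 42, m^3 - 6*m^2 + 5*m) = 1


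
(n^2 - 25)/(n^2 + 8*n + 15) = (n - 5)/(n + 3)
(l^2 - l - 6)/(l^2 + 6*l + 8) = (l - 3)/(l + 4)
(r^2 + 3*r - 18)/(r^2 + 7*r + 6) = (r - 3)/(r + 1)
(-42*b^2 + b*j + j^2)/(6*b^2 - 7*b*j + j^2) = (-7*b - j)/(b - j)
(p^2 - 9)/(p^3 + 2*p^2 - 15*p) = (p + 3)/(p*(p + 5))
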